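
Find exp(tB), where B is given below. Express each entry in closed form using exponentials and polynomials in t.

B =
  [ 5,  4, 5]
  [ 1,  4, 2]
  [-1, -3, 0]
e^{tB} =
  [3*t^2*exp(3*t)/2 + 2*t*exp(3*t) + exp(3*t), -3*t^2*exp(3*t)/2 + 4*t*exp(3*t), 3*t^2*exp(3*t)/2 + 5*t*exp(3*t)]
  [t^2*exp(3*t)/2 + t*exp(3*t), -t^2*exp(3*t)/2 + t*exp(3*t) + exp(3*t), t^2*exp(3*t)/2 + 2*t*exp(3*t)]
  [-t^2*exp(3*t) - t*exp(3*t), t^2*exp(3*t) - 3*t*exp(3*t), -t^2*exp(3*t) - 3*t*exp(3*t) + exp(3*t)]

Strategy: write B = P · J · P⁻¹ where J is a Jordan canonical form, so e^{tB} = P · e^{tJ} · P⁻¹, and e^{tJ} can be computed block-by-block.

B has Jordan form
J =
  [3, 1, 0]
  [0, 3, 1]
  [0, 0, 3]
(up to reordering of blocks).

Per-block formulas:
  For a 3×3 Jordan block J_3(3): exp(t · J_3(3)) = e^(3t)·(I + t·N + (t^2/2)·N^2), where N is the 3×3 nilpotent shift.

After assembling e^{tJ} and conjugating by P, we get:

e^{tB} =
  [3*t^2*exp(3*t)/2 + 2*t*exp(3*t) + exp(3*t), -3*t^2*exp(3*t)/2 + 4*t*exp(3*t), 3*t^2*exp(3*t)/2 + 5*t*exp(3*t)]
  [t^2*exp(3*t)/2 + t*exp(3*t), -t^2*exp(3*t)/2 + t*exp(3*t) + exp(3*t), t^2*exp(3*t)/2 + 2*t*exp(3*t)]
  [-t^2*exp(3*t) - t*exp(3*t), t^2*exp(3*t) - 3*t*exp(3*t), -t^2*exp(3*t) - 3*t*exp(3*t) + exp(3*t)]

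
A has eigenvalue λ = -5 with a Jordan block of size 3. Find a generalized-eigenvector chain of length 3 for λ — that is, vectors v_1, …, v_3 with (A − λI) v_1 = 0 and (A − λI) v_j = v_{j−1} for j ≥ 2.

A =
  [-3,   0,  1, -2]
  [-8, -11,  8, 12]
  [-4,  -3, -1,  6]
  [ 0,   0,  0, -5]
A Jordan chain for λ = -5 of length 3:
v_1 = (-3, 12, 6, 0)ᵀ
v_2 = (0, -6, -3, 0)ᵀ
v_3 = (0, 1, 0, 0)ᵀ

Let N = A − (-5)·I. We want v_3 with N^3 v_3 = 0 but N^2 v_3 ≠ 0; then v_{j-1} := N · v_j for j = 3, …, 2.

Pick v_3 = (0, 1, 0, 0)ᵀ.
Then v_2 = N · v_3 = (0, -6, -3, 0)ᵀ.
Then v_1 = N · v_2 = (-3, 12, 6, 0)ᵀ.

Sanity check: (A − (-5)·I) v_1 = (0, 0, 0, 0)ᵀ = 0. ✓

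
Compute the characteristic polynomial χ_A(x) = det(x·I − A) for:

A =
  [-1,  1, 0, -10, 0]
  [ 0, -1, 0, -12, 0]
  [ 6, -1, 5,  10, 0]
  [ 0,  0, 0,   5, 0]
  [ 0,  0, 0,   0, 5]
x^5 - 13*x^4 + 46*x^3 + 10*x^2 - 175*x - 125

Expanding det(x·I − A) (e.g. by cofactor expansion or by noting that A is similar to its Jordan form J, which has the same characteristic polynomial as A) gives
  χ_A(x) = x^5 - 13*x^4 + 46*x^3 + 10*x^2 - 175*x - 125
which factors as (x - 5)^3*(x + 1)^2. The eigenvalues (with algebraic multiplicities) are λ = -1 with multiplicity 2, λ = 5 with multiplicity 3.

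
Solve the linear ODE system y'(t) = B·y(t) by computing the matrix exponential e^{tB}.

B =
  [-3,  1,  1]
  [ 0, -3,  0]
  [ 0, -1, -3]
e^{tB} =
  [exp(-3*t), -t^2*exp(-3*t)/2 + t*exp(-3*t), t*exp(-3*t)]
  [0, exp(-3*t), 0]
  [0, -t*exp(-3*t), exp(-3*t)]

Strategy: write B = P · J · P⁻¹ where J is a Jordan canonical form, so e^{tB} = P · e^{tJ} · P⁻¹, and e^{tJ} can be computed block-by-block.

B has Jordan form
J =
  [-3,  1,  0]
  [ 0, -3,  1]
  [ 0,  0, -3]
(up to reordering of blocks).

Per-block formulas:
  For a 3×3 Jordan block J_3(-3): exp(t · J_3(-3)) = e^(-3t)·(I + t·N + (t^2/2)·N^2), where N is the 3×3 nilpotent shift.

After assembling e^{tJ} and conjugating by P, we get:

e^{tB} =
  [exp(-3*t), -t^2*exp(-3*t)/2 + t*exp(-3*t), t*exp(-3*t)]
  [0, exp(-3*t), 0]
  [0, -t*exp(-3*t), exp(-3*t)]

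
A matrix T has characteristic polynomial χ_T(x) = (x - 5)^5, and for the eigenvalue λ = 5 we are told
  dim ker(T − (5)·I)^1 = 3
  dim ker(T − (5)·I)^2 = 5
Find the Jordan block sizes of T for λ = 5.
Block sizes for λ = 5: [2, 2, 1]

From the dimensions of kernels of powers, the number of Jordan blocks of size at least j is d_j − d_{j−1} where d_j = dim ker(N^j) (with d_0 = 0). Computing the differences gives [3, 2].
The number of blocks of size exactly k is (#blocks of size ≥ k) − (#blocks of size ≥ k + 1), so the partition is: 1 block(s) of size 1, 2 block(s) of size 2.
In nonincreasing order the block sizes are [2, 2, 1].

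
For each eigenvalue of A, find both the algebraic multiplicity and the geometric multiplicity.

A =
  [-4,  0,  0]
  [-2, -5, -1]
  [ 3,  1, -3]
λ = -4: alg = 3, geom = 1

Step 1 — factor the characteristic polynomial to read off the algebraic multiplicities:
  χ_A(x) = (x + 4)^3

Step 2 — compute geometric multiplicities via the rank-nullity identity g(λ) = n − rank(A − λI):
  rank(A − (-4)·I) = 2, so dim ker(A − (-4)·I) = n − 2 = 1

Summary:
  λ = -4: algebraic multiplicity = 3, geometric multiplicity = 1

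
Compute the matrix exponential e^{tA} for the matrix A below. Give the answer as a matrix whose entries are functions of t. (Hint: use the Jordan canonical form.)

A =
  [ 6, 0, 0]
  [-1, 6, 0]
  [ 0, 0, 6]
e^{tA} =
  [exp(6*t), 0, 0]
  [-t*exp(6*t), exp(6*t), 0]
  [0, 0, exp(6*t)]

Strategy: write A = P · J · P⁻¹ where J is a Jordan canonical form, so e^{tA} = P · e^{tJ} · P⁻¹, and e^{tJ} can be computed block-by-block.

A has Jordan form
J =
  [6, 1, 0]
  [0, 6, 0]
  [0, 0, 6]
(up to reordering of blocks).

Per-block formulas:
  For a 1×1 block at λ = 6: exp(t · [6]) = [e^(6t)].
  For a 2×2 Jordan block J_2(6): exp(t · J_2(6)) = e^(6t)·(I + t·N), where N is the 2×2 nilpotent shift.

After assembling e^{tJ} and conjugating by P, we get:

e^{tA} =
  [exp(6*t), 0, 0]
  [-t*exp(6*t), exp(6*t), 0]
  [0, 0, exp(6*t)]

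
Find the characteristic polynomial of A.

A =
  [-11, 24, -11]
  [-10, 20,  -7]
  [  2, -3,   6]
x^3 - 15*x^2 + 75*x - 125

Expanding det(x·I − A) (e.g. by cofactor expansion or by noting that A is similar to its Jordan form J, which has the same characteristic polynomial as A) gives
  χ_A(x) = x^3 - 15*x^2 + 75*x - 125
which factors as (x - 5)^3. The eigenvalues (with algebraic multiplicities) are λ = 5 with multiplicity 3.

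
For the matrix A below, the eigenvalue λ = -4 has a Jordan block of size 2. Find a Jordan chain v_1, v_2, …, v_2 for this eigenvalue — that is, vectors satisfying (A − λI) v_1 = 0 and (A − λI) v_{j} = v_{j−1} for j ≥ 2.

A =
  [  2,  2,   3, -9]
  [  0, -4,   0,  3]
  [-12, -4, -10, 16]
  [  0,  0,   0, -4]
A Jordan chain for λ = -4 of length 2:
v_1 = (6, 0, -12, 0)ᵀ
v_2 = (1, 0, 0, 0)ᵀ

Let N = A − (-4)·I. We want v_2 with N^2 v_2 = 0 but N^1 v_2 ≠ 0; then v_{j-1} := N · v_j for j = 2, …, 2.

Pick v_2 = (1, 0, 0, 0)ᵀ.
Then v_1 = N · v_2 = (6, 0, -12, 0)ᵀ.

Sanity check: (A − (-4)·I) v_1 = (0, 0, 0, 0)ᵀ = 0. ✓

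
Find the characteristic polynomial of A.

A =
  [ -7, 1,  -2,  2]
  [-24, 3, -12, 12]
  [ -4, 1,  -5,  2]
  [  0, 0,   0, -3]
x^4 + 12*x^3 + 54*x^2 + 108*x + 81

Expanding det(x·I − A) (e.g. by cofactor expansion or by noting that A is similar to its Jordan form J, which has the same characteristic polynomial as A) gives
  χ_A(x) = x^4 + 12*x^3 + 54*x^2 + 108*x + 81
which factors as (x + 3)^4. The eigenvalues (with algebraic multiplicities) are λ = -3 with multiplicity 4.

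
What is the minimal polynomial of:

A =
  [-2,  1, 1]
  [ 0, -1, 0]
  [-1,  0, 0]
x^3 + 3*x^2 + 3*x + 1

The characteristic polynomial is χ_A(x) = (x + 1)^3, so the eigenvalues are known. The minimal polynomial is
  m_A(x) = Π_λ (x − λ)^{k_λ}
where k_λ is the size of the *largest* Jordan block for λ (equivalently, the smallest k with (A − λI)^k v = 0 for every generalised eigenvector v of λ).

  λ = -1: largest Jordan block has size 3, contributing (x + 1)^3

So m_A(x) = (x + 1)^3 = x^3 + 3*x^2 + 3*x + 1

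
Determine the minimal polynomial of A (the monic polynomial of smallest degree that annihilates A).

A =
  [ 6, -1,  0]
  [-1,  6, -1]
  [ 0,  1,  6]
x^3 - 18*x^2 + 108*x - 216

The characteristic polynomial is χ_A(x) = (x - 6)^3, so the eigenvalues are known. The minimal polynomial is
  m_A(x) = Π_λ (x − λ)^{k_λ}
where k_λ is the size of the *largest* Jordan block for λ (equivalently, the smallest k with (A − λI)^k v = 0 for every generalised eigenvector v of λ).

  λ = 6: largest Jordan block has size 3, contributing (x − 6)^3

So m_A(x) = (x - 6)^3 = x^3 - 18*x^2 + 108*x - 216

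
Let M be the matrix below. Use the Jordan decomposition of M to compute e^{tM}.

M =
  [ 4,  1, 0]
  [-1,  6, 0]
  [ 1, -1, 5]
e^{tM} =
  [-t*exp(5*t) + exp(5*t), t*exp(5*t), 0]
  [-t*exp(5*t), t*exp(5*t) + exp(5*t), 0]
  [t*exp(5*t), -t*exp(5*t), exp(5*t)]

Strategy: write M = P · J · P⁻¹ where J is a Jordan canonical form, so e^{tM} = P · e^{tJ} · P⁻¹, and e^{tJ} can be computed block-by-block.

M has Jordan form
J =
  [5, 1, 0]
  [0, 5, 0]
  [0, 0, 5]
(up to reordering of blocks).

Per-block formulas:
  For a 2×2 Jordan block J_2(5): exp(t · J_2(5)) = e^(5t)·(I + t·N), where N is the 2×2 nilpotent shift.
  For a 1×1 block at λ = 5: exp(t · [5]) = [e^(5t)].

After assembling e^{tJ} and conjugating by P, we get:

e^{tM} =
  [-t*exp(5*t) + exp(5*t), t*exp(5*t), 0]
  [-t*exp(5*t), t*exp(5*t) + exp(5*t), 0]
  [t*exp(5*t), -t*exp(5*t), exp(5*t)]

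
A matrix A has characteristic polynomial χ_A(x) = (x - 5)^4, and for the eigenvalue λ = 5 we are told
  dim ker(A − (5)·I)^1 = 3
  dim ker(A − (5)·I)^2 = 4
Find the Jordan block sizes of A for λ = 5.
Block sizes for λ = 5: [2, 1, 1]

From the dimensions of kernels of powers, the number of Jordan blocks of size at least j is d_j − d_{j−1} where d_j = dim ker(N^j) (with d_0 = 0). Computing the differences gives [3, 1].
The number of blocks of size exactly k is (#blocks of size ≥ k) − (#blocks of size ≥ k + 1), so the partition is: 2 block(s) of size 1, 1 block(s) of size 2.
In nonincreasing order the block sizes are [2, 1, 1].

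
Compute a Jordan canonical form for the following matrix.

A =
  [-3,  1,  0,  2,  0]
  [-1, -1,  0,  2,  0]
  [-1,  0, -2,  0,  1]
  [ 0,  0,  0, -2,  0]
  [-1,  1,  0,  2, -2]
J_2(-2) ⊕ J_2(-2) ⊕ J_1(-2)

The characteristic polynomial is
  det(x·I − A) = x^5 + 10*x^4 + 40*x^3 + 80*x^2 + 80*x + 32 = (x + 2)^5

Eigenvalues and multiplicities (the geometric multiplicity of λ is n − rank(A − λI), which equals the number of Jordan blocks for λ):
  λ = -2: algebraic multiplicity = 5, geometric multiplicity = 3

Determining the block sizes for each eigenvalue:
  λ = -2: with am = 5 and gm = 3, the partition is not yet determined (e.g. several partitions of 5 into 3 parts exist). Let N = A − (-2)·I. Computing rank(N^1) = 2, rank(N^2) = 0; the number of blocks of size ≥ j is rank(N^{j−1}) − rank(N^j), giving [3, 2]. So we have 2 block(s) of size 2, 1 block(s) of size 1 → block sizes [2, 2, 1]

Assembling the blocks gives a Jordan form
J =
  [-2,  1,  0,  0,  0]
  [ 0, -2,  0,  0,  0]
  [ 0,  0, -2,  1,  0]
  [ 0,  0,  0, -2,  0]
  [ 0,  0,  0,  0, -2]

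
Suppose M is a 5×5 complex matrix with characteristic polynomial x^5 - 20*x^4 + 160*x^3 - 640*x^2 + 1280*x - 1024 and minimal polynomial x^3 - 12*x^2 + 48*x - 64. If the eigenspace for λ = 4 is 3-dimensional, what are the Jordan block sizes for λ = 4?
Block sizes for λ = 4: [3, 1, 1]

Step 1 — from the characteristic polynomial, algebraic multiplicity of λ = 4 is 5. From dim ker(M − (4)·I) = 3, there are exactly 3 Jordan blocks for λ = 4.
Step 2 — from the minimal polynomial, the factor (x − 4)^3 tells us the largest block for λ = 4 has size 3.
Step 3 — with total size 5, 3 blocks, and largest block 3, the block sizes (in nonincreasing order) are [3, 1, 1].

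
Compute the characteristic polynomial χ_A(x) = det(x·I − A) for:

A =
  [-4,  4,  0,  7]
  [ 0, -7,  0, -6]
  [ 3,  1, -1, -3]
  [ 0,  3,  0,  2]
x^4 + 10*x^3 + 33*x^2 + 40*x + 16

Expanding det(x·I − A) (e.g. by cofactor expansion or by noting that A is similar to its Jordan form J, which has the same characteristic polynomial as A) gives
  χ_A(x) = x^4 + 10*x^3 + 33*x^2 + 40*x + 16
which factors as (x + 1)^2*(x + 4)^2. The eigenvalues (with algebraic multiplicities) are λ = -4 with multiplicity 2, λ = -1 with multiplicity 2.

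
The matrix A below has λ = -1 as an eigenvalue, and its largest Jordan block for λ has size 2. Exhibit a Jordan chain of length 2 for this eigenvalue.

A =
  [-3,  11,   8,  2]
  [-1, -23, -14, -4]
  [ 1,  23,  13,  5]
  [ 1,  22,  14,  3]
A Jordan chain for λ = -1 of length 2:
v_1 = (-8, 16, -20, -16)ᵀ
v_2 = (2, -4, 5, 0)ᵀ

Let N = A − (-1)·I. We want v_2 with N^2 v_2 = 0 but N^1 v_2 ≠ 0; then v_{j-1} := N · v_j for j = 2, …, 2.

Pick v_2 = (2, -4, 5, 0)ᵀ.
Then v_1 = N · v_2 = (-8, 16, -20, -16)ᵀ.

Sanity check: (A − (-1)·I) v_1 = (0, 0, 0, 0)ᵀ = 0. ✓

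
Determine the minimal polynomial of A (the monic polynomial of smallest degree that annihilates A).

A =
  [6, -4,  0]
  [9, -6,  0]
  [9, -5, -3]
x^3 + 3*x^2

The characteristic polynomial is χ_A(x) = x^2*(x + 3), so the eigenvalues are known. The minimal polynomial is
  m_A(x) = Π_λ (x − λ)^{k_λ}
where k_λ is the size of the *largest* Jordan block for λ (equivalently, the smallest k with (A − λI)^k v = 0 for every generalised eigenvector v of λ).

  λ = -3: largest Jordan block has size 1, contributing (x + 3)
  λ = 0: largest Jordan block has size 2, contributing (x − 0)^2

So m_A(x) = x^2*(x + 3) = x^3 + 3*x^2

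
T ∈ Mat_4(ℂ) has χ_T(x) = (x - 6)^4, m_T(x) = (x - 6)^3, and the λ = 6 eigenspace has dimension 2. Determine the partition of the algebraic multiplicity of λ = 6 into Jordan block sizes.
Block sizes for λ = 6: [3, 1]

Step 1 — from the characteristic polynomial, algebraic multiplicity of λ = 6 is 4. From dim ker(T − (6)·I) = 2, there are exactly 2 Jordan blocks for λ = 6.
Step 2 — from the minimal polynomial, the factor (x − 6)^3 tells us the largest block for λ = 6 has size 3.
Step 3 — with total size 4, 2 blocks, and largest block 3, the block sizes (in nonincreasing order) are [3, 1].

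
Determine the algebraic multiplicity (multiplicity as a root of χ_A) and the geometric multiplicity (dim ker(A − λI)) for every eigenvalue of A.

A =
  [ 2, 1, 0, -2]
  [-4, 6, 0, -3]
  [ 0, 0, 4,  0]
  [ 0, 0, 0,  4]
λ = 4: alg = 4, geom = 2

Step 1 — factor the characteristic polynomial to read off the algebraic multiplicities:
  χ_A(x) = (x - 4)^4

Step 2 — compute geometric multiplicities via the rank-nullity identity g(λ) = n − rank(A − λI):
  rank(A − (4)·I) = 2, so dim ker(A − (4)·I) = n − 2 = 2

Summary:
  λ = 4: algebraic multiplicity = 4, geometric multiplicity = 2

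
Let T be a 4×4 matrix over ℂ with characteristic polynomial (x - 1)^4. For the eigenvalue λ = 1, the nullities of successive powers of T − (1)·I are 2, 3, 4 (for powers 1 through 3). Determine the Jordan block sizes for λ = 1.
Block sizes for λ = 1: [3, 1]

From the dimensions of kernels of powers, the number of Jordan blocks of size at least j is d_j − d_{j−1} where d_j = dim ker(N^j) (with d_0 = 0). Computing the differences gives [2, 1, 1].
The number of blocks of size exactly k is (#blocks of size ≥ k) − (#blocks of size ≥ k + 1), so the partition is: 1 block(s) of size 1, 1 block(s) of size 3.
In nonincreasing order the block sizes are [3, 1].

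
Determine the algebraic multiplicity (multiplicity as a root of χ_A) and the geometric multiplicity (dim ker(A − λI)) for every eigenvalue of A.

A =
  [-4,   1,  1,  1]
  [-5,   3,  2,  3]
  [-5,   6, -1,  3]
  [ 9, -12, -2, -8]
λ = -3: alg = 3, geom = 1; λ = -1: alg = 1, geom = 1

Step 1 — factor the characteristic polynomial to read off the algebraic multiplicities:
  χ_A(x) = (x + 1)*(x + 3)^3

Step 2 — compute geometric multiplicities via the rank-nullity identity g(λ) = n − rank(A − λI):
  rank(A − (-3)·I) = 3, so dim ker(A − (-3)·I) = n − 3 = 1
  rank(A − (-1)·I) = 3, so dim ker(A − (-1)·I) = n − 3 = 1

Summary:
  λ = -3: algebraic multiplicity = 3, geometric multiplicity = 1
  λ = -1: algebraic multiplicity = 1, geometric multiplicity = 1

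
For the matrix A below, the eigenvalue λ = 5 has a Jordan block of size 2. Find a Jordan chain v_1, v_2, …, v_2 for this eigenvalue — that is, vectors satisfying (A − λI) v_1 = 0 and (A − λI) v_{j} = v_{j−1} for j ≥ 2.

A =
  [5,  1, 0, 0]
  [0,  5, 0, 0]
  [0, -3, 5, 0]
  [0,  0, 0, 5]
A Jordan chain for λ = 5 of length 2:
v_1 = (1, 0, -3, 0)ᵀ
v_2 = (0, 1, 0, 0)ᵀ

Let N = A − (5)·I. We want v_2 with N^2 v_2 = 0 but N^1 v_2 ≠ 0; then v_{j-1} := N · v_j for j = 2, …, 2.

Pick v_2 = (0, 1, 0, 0)ᵀ.
Then v_1 = N · v_2 = (1, 0, -3, 0)ᵀ.

Sanity check: (A − (5)·I) v_1 = (0, 0, 0, 0)ᵀ = 0. ✓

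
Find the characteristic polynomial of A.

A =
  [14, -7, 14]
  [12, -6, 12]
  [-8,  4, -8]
x^3

Expanding det(x·I − A) (e.g. by cofactor expansion or by noting that A is similar to its Jordan form J, which has the same characteristic polynomial as A) gives
  χ_A(x) = x^3
which factors as x^3. The eigenvalues (with algebraic multiplicities) are λ = 0 with multiplicity 3.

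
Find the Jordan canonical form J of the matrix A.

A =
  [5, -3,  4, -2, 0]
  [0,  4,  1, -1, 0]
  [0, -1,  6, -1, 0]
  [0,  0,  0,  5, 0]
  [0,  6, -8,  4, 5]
J_3(5) ⊕ J_1(5) ⊕ J_1(5)

The characteristic polynomial is
  det(x·I − A) = x^5 - 25*x^4 + 250*x^3 - 1250*x^2 + 3125*x - 3125 = (x - 5)^5

Eigenvalues and multiplicities (the geometric multiplicity of λ is n − rank(A − λI), which equals the number of Jordan blocks for λ):
  λ = 5: algebraic multiplicity = 5, geometric multiplicity = 3

Determining the block sizes for each eigenvalue:
  λ = 5: with am = 5 and gm = 3, the partition is not yet determined (e.g. several partitions of 5 into 3 parts exist). Let N = A − (5)·I. Computing rank(N^1) = 2, rank(N^2) = 1, rank(N^3) = 0; the number of blocks of size ≥ j is rank(N^{j−1}) − rank(N^j), giving [3, 1, 1]. So we have 1 block(s) of size 3, 2 block(s) of size 1 → block sizes [3, 1, 1]

Assembling the blocks gives a Jordan form
J =
  [5, 1, 0, 0, 0]
  [0, 5, 1, 0, 0]
  [0, 0, 5, 0, 0]
  [0, 0, 0, 5, 0]
  [0, 0, 0, 0, 5]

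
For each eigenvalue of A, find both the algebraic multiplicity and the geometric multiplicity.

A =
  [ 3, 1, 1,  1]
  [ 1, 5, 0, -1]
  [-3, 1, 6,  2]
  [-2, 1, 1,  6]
λ = 5: alg = 4, geom = 2

Step 1 — factor the characteristic polynomial to read off the algebraic multiplicities:
  χ_A(x) = (x - 5)^4

Step 2 — compute geometric multiplicities via the rank-nullity identity g(λ) = n − rank(A − λI):
  rank(A − (5)·I) = 2, so dim ker(A − (5)·I) = n − 2 = 2

Summary:
  λ = 5: algebraic multiplicity = 4, geometric multiplicity = 2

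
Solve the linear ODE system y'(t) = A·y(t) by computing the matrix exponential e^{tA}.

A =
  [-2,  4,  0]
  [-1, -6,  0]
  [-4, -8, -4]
e^{tA} =
  [2*t*exp(-4*t) + exp(-4*t), 4*t*exp(-4*t), 0]
  [-t*exp(-4*t), -2*t*exp(-4*t) + exp(-4*t), 0]
  [-4*t*exp(-4*t), -8*t*exp(-4*t), exp(-4*t)]

Strategy: write A = P · J · P⁻¹ where J is a Jordan canonical form, so e^{tA} = P · e^{tJ} · P⁻¹, and e^{tJ} can be computed block-by-block.

A has Jordan form
J =
  [-4,  1,  0]
  [ 0, -4,  0]
  [ 0,  0, -4]
(up to reordering of blocks).

Per-block formulas:
  For a 2×2 Jordan block J_2(-4): exp(t · J_2(-4)) = e^(-4t)·(I + t·N), where N is the 2×2 nilpotent shift.
  For a 1×1 block at λ = -4: exp(t · [-4]) = [e^(-4t)].

After assembling e^{tJ} and conjugating by P, we get:

e^{tA} =
  [2*t*exp(-4*t) + exp(-4*t), 4*t*exp(-4*t), 0]
  [-t*exp(-4*t), -2*t*exp(-4*t) + exp(-4*t), 0]
  [-4*t*exp(-4*t), -8*t*exp(-4*t), exp(-4*t)]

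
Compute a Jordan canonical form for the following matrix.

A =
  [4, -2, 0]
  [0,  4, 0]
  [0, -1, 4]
J_2(4) ⊕ J_1(4)

The characteristic polynomial is
  det(x·I − A) = x^3 - 12*x^2 + 48*x - 64 = (x - 4)^3

Eigenvalues and multiplicities (the geometric multiplicity of λ is n − rank(A − λI), which equals the number of Jordan blocks for λ):
  λ = 4: algebraic multiplicity = 3, geometric multiplicity = 2

Determining the block sizes for each eigenvalue:
  λ = 4: 2 blocks summing to 3 forces exactly one block of size 2 and the rest size 1 → block sizes [2, 1]

Assembling the blocks gives a Jordan form
J =
  [4, 1, 0]
  [0, 4, 0]
  [0, 0, 4]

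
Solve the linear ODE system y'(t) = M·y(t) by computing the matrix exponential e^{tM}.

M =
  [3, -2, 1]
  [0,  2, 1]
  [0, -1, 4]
e^{tM} =
  [exp(3*t), t^2*exp(3*t)/2 - 2*t*exp(3*t), -t^2*exp(3*t)/2 + t*exp(3*t)]
  [0, -t*exp(3*t) + exp(3*t), t*exp(3*t)]
  [0, -t*exp(3*t), t*exp(3*t) + exp(3*t)]

Strategy: write M = P · J · P⁻¹ where J is a Jordan canonical form, so e^{tM} = P · e^{tJ} · P⁻¹, and e^{tJ} can be computed block-by-block.

M has Jordan form
J =
  [3, 1, 0]
  [0, 3, 1]
  [0, 0, 3]
(up to reordering of blocks).

Per-block formulas:
  For a 3×3 Jordan block J_3(3): exp(t · J_3(3)) = e^(3t)·(I + t·N + (t^2/2)·N^2), where N is the 3×3 nilpotent shift.

After assembling e^{tJ} and conjugating by P, we get:

e^{tM} =
  [exp(3*t), t^2*exp(3*t)/2 - 2*t*exp(3*t), -t^2*exp(3*t)/2 + t*exp(3*t)]
  [0, -t*exp(3*t) + exp(3*t), t*exp(3*t)]
  [0, -t*exp(3*t), t*exp(3*t) + exp(3*t)]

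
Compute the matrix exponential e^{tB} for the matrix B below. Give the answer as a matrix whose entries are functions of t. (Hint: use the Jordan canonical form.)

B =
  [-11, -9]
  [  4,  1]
e^{tB} =
  [-6*t*exp(-5*t) + exp(-5*t), -9*t*exp(-5*t)]
  [4*t*exp(-5*t), 6*t*exp(-5*t) + exp(-5*t)]

Strategy: write B = P · J · P⁻¹ where J is a Jordan canonical form, so e^{tB} = P · e^{tJ} · P⁻¹, and e^{tJ} can be computed block-by-block.

B has Jordan form
J =
  [-5,  1]
  [ 0, -5]
(up to reordering of blocks).

Per-block formulas:
  For a 2×2 Jordan block J_2(-5): exp(t · J_2(-5)) = e^(-5t)·(I + t·N), where N is the 2×2 nilpotent shift.

After assembling e^{tJ} and conjugating by P, we get:

e^{tB} =
  [-6*t*exp(-5*t) + exp(-5*t), -9*t*exp(-5*t)]
  [4*t*exp(-5*t), 6*t*exp(-5*t) + exp(-5*t)]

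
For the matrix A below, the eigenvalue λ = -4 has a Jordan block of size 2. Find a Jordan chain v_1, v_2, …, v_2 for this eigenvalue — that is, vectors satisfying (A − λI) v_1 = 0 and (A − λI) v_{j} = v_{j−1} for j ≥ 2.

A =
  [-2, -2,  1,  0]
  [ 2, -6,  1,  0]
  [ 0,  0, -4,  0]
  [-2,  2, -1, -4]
A Jordan chain for λ = -4 of length 2:
v_1 = (2, 2, 0, -2)ᵀ
v_2 = (1, 0, 0, 0)ᵀ

Let N = A − (-4)·I. We want v_2 with N^2 v_2 = 0 but N^1 v_2 ≠ 0; then v_{j-1} := N · v_j for j = 2, …, 2.

Pick v_2 = (1, 0, 0, 0)ᵀ.
Then v_1 = N · v_2 = (2, 2, 0, -2)ᵀ.

Sanity check: (A − (-4)·I) v_1 = (0, 0, 0, 0)ᵀ = 0. ✓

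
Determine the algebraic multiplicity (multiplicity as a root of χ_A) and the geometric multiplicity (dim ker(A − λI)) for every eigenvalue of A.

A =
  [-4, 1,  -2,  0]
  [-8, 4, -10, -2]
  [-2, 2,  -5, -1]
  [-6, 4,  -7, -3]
λ = -2: alg = 4, geom = 2

Step 1 — factor the characteristic polynomial to read off the algebraic multiplicities:
  χ_A(x) = (x + 2)^4

Step 2 — compute geometric multiplicities via the rank-nullity identity g(λ) = n − rank(A − λI):
  rank(A − (-2)·I) = 2, so dim ker(A − (-2)·I) = n − 2 = 2

Summary:
  λ = -2: algebraic multiplicity = 4, geometric multiplicity = 2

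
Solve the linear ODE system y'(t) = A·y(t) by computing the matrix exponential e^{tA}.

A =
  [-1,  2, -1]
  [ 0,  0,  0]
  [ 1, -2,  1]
e^{tA} =
  [1 - t, 2*t, -t]
  [0, 1, 0]
  [t, -2*t, t + 1]

Strategy: write A = P · J · P⁻¹ where J is a Jordan canonical form, so e^{tA} = P · e^{tJ} · P⁻¹, and e^{tJ} can be computed block-by-block.

A has Jordan form
J =
  [0, 1, 0]
  [0, 0, 0]
  [0, 0, 0]
(up to reordering of blocks).

Per-block formulas:
  For a 1×1 block at λ = 0: exp(t · [0]) = [e^(0t)].
  For a 2×2 Jordan block J_2(0): exp(t · J_2(0)) = e^(0t)·(I + t·N), where N is the 2×2 nilpotent shift.

After assembling e^{tJ} and conjugating by P, we get:

e^{tA} =
  [1 - t, 2*t, -t]
  [0, 1, 0]
  [t, -2*t, t + 1]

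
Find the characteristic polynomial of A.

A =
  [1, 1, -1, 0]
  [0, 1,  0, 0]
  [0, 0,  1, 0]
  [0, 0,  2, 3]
x^4 - 6*x^3 + 12*x^2 - 10*x + 3

Expanding det(x·I − A) (e.g. by cofactor expansion or by noting that A is similar to its Jordan form J, which has the same characteristic polynomial as A) gives
  χ_A(x) = x^4 - 6*x^3 + 12*x^2 - 10*x + 3
which factors as (x - 3)*(x - 1)^3. The eigenvalues (with algebraic multiplicities) are λ = 1 with multiplicity 3, λ = 3 with multiplicity 1.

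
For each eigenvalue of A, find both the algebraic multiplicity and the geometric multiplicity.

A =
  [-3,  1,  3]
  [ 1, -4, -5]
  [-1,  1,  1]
λ = -2: alg = 3, geom = 1

Step 1 — factor the characteristic polynomial to read off the algebraic multiplicities:
  χ_A(x) = (x + 2)^3

Step 2 — compute geometric multiplicities via the rank-nullity identity g(λ) = n − rank(A − λI):
  rank(A − (-2)·I) = 2, so dim ker(A − (-2)·I) = n − 2 = 1

Summary:
  λ = -2: algebraic multiplicity = 3, geometric multiplicity = 1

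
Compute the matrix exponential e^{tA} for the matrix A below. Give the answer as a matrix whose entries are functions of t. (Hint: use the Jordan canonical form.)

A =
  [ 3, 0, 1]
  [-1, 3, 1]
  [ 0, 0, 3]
e^{tA} =
  [exp(3*t), 0, t*exp(3*t)]
  [-t*exp(3*t), exp(3*t), -t^2*exp(3*t)/2 + t*exp(3*t)]
  [0, 0, exp(3*t)]

Strategy: write A = P · J · P⁻¹ where J is a Jordan canonical form, so e^{tA} = P · e^{tJ} · P⁻¹, and e^{tJ} can be computed block-by-block.

A has Jordan form
J =
  [3, 1, 0]
  [0, 3, 1]
  [0, 0, 3]
(up to reordering of blocks).

Per-block formulas:
  For a 3×3 Jordan block J_3(3): exp(t · J_3(3)) = e^(3t)·(I + t·N + (t^2/2)·N^2), where N is the 3×3 nilpotent shift.

After assembling e^{tJ} and conjugating by P, we get:

e^{tA} =
  [exp(3*t), 0, t*exp(3*t)]
  [-t*exp(3*t), exp(3*t), -t^2*exp(3*t)/2 + t*exp(3*t)]
  [0, 0, exp(3*t)]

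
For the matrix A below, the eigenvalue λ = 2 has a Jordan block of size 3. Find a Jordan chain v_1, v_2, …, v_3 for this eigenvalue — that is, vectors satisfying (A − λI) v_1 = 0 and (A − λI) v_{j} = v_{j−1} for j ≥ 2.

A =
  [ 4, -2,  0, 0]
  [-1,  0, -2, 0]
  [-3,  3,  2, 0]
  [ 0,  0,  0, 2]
A Jordan chain for λ = 2 of length 3:
v_1 = (6, 6, -9, 0)ᵀ
v_2 = (2, -1, -3, 0)ᵀ
v_3 = (1, 0, 0, 0)ᵀ

Let N = A − (2)·I. We want v_3 with N^3 v_3 = 0 but N^2 v_3 ≠ 0; then v_{j-1} := N · v_j for j = 3, …, 2.

Pick v_3 = (1, 0, 0, 0)ᵀ.
Then v_2 = N · v_3 = (2, -1, -3, 0)ᵀ.
Then v_1 = N · v_2 = (6, 6, -9, 0)ᵀ.

Sanity check: (A − (2)·I) v_1 = (0, 0, 0, 0)ᵀ = 0. ✓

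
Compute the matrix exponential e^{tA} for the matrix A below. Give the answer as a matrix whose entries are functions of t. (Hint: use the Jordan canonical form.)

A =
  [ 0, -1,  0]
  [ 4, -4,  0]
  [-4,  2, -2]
e^{tA} =
  [2*t*exp(-2*t) + exp(-2*t), -t*exp(-2*t), 0]
  [4*t*exp(-2*t), -2*t*exp(-2*t) + exp(-2*t), 0]
  [-4*t*exp(-2*t), 2*t*exp(-2*t), exp(-2*t)]

Strategy: write A = P · J · P⁻¹ where J is a Jordan canonical form, so e^{tA} = P · e^{tJ} · P⁻¹, and e^{tJ} can be computed block-by-block.

A has Jordan form
J =
  [-2,  1,  0]
  [ 0, -2,  0]
  [ 0,  0, -2]
(up to reordering of blocks).

Per-block formulas:
  For a 1×1 block at λ = -2: exp(t · [-2]) = [e^(-2t)].
  For a 2×2 Jordan block J_2(-2): exp(t · J_2(-2)) = e^(-2t)·(I + t·N), where N is the 2×2 nilpotent shift.

After assembling e^{tJ} and conjugating by P, we get:

e^{tA} =
  [2*t*exp(-2*t) + exp(-2*t), -t*exp(-2*t), 0]
  [4*t*exp(-2*t), -2*t*exp(-2*t) + exp(-2*t), 0]
  [-4*t*exp(-2*t), 2*t*exp(-2*t), exp(-2*t)]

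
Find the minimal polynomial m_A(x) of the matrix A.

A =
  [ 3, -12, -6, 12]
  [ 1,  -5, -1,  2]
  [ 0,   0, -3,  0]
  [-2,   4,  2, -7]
x^2 + 6*x + 9

The characteristic polynomial is χ_A(x) = (x + 3)^4, so the eigenvalues are known. The minimal polynomial is
  m_A(x) = Π_λ (x − λ)^{k_λ}
where k_λ is the size of the *largest* Jordan block for λ (equivalently, the smallest k with (A − λI)^k v = 0 for every generalised eigenvector v of λ).

  λ = -3: largest Jordan block has size 2, contributing (x + 3)^2

So m_A(x) = (x + 3)^2 = x^2 + 6*x + 9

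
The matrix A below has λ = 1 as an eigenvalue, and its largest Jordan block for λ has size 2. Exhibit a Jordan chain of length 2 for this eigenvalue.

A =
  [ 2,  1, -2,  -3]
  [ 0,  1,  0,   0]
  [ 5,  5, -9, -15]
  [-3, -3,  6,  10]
A Jordan chain for λ = 1 of length 2:
v_1 = (1, 0, 5, -3)ᵀ
v_2 = (1, 0, 0, 0)ᵀ

Let N = A − (1)·I. We want v_2 with N^2 v_2 = 0 but N^1 v_2 ≠ 0; then v_{j-1} := N · v_j for j = 2, …, 2.

Pick v_2 = (1, 0, 0, 0)ᵀ.
Then v_1 = N · v_2 = (1, 0, 5, -3)ᵀ.

Sanity check: (A − (1)·I) v_1 = (0, 0, 0, 0)ᵀ = 0. ✓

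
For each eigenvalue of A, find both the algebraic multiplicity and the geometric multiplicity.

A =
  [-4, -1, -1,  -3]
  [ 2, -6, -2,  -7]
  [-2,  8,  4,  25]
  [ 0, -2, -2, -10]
λ = -4: alg = 4, geom = 2

Step 1 — factor the characteristic polynomial to read off the algebraic multiplicities:
  χ_A(x) = (x + 4)^4

Step 2 — compute geometric multiplicities via the rank-nullity identity g(λ) = n − rank(A − λI):
  rank(A − (-4)·I) = 2, so dim ker(A − (-4)·I) = n − 2 = 2

Summary:
  λ = -4: algebraic multiplicity = 4, geometric multiplicity = 2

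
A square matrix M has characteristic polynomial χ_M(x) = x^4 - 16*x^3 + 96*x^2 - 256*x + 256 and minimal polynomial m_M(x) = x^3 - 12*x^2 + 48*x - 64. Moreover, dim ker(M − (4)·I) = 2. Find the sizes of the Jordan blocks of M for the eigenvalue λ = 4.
Block sizes for λ = 4: [3, 1]

Step 1 — from the characteristic polynomial, algebraic multiplicity of λ = 4 is 4. From dim ker(M − (4)·I) = 2, there are exactly 2 Jordan blocks for λ = 4.
Step 2 — from the minimal polynomial, the factor (x − 4)^3 tells us the largest block for λ = 4 has size 3.
Step 3 — with total size 4, 2 blocks, and largest block 3, the block sizes (in nonincreasing order) are [3, 1].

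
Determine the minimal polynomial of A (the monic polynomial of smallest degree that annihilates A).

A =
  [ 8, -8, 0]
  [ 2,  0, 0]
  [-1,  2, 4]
x^2 - 8*x + 16

The characteristic polynomial is χ_A(x) = (x - 4)^3, so the eigenvalues are known. The minimal polynomial is
  m_A(x) = Π_λ (x − λ)^{k_λ}
where k_λ is the size of the *largest* Jordan block for λ (equivalently, the smallest k with (A − λI)^k v = 0 for every generalised eigenvector v of λ).

  λ = 4: largest Jordan block has size 2, contributing (x − 4)^2

So m_A(x) = (x - 4)^2 = x^2 - 8*x + 16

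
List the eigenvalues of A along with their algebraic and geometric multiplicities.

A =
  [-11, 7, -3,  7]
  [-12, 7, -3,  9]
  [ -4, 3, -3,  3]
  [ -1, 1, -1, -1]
λ = -2: alg = 4, geom = 2

Step 1 — factor the characteristic polynomial to read off the algebraic multiplicities:
  χ_A(x) = (x + 2)^4

Step 2 — compute geometric multiplicities via the rank-nullity identity g(λ) = n − rank(A − λI):
  rank(A − (-2)·I) = 2, so dim ker(A − (-2)·I) = n − 2 = 2

Summary:
  λ = -2: algebraic multiplicity = 4, geometric multiplicity = 2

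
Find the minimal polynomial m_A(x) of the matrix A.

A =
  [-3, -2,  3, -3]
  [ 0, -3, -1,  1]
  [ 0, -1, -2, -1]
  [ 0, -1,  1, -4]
x^3 + 9*x^2 + 27*x + 27

The characteristic polynomial is χ_A(x) = (x + 3)^4, so the eigenvalues are known. The minimal polynomial is
  m_A(x) = Π_λ (x − λ)^{k_λ}
where k_λ is the size of the *largest* Jordan block for λ (equivalently, the smallest k with (A − λI)^k v = 0 for every generalised eigenvector v of λ).

  λ = -3: largest Jordan block has size 3, contributing (x + 3)^3

So m_A(x) = (x + 3)^3 = x^3 + 9*x^2 + 27*x + 27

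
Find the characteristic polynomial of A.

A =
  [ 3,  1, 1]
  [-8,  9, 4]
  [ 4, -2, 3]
x^3 - 15*x^2 + 75*x - 125

Expanding det(x·I − A) (e.g. by cofactor expansion or by noting that A is similar to its Jordan form J, which has the same characteristic polynomial as A) gives
  χ_A(x) = x^3 - 15*x^2 + 75*x - 125
which factors as (x - 5)^3. The eigenvalues (with algebraic multiplicities) are λ = 5 with multiplicity 3.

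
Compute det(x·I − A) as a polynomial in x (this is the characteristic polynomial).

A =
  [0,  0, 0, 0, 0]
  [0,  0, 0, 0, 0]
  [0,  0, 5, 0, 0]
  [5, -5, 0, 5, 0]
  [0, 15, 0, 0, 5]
x^5 - 15*x^4 + 75*x^3 - 125*x^2

Expanding det(x·I − A) (e.g. by cofactor expansion or by noting that A is similar to its Jordan form J, which has the same characteristic polynomial as A) gives
  χ_A(x) = x^5 - 15*x^4 + 75*x^3 - 125*x^2
which factors as x^2*(x - 5)^3. The eigenvalues (with algebraic multiplicities) are λ = 0 with multiplicity 2, λ = 5 with multiplicity 3.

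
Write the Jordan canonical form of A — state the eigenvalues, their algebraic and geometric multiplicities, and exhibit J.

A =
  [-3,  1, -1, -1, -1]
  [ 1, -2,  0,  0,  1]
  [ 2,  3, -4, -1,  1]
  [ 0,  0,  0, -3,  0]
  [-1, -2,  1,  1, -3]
J_2(-3) ⊕ J_2(-3) ⊕ J_1(-3)

The characteristic polynomial is
  det(x·I − A) = x^5 + 15*x^4 + 90*x^3 + 270*x^2 + 405*x + 243 = (x + 3)^5

Eigenvalues and multiplicities (the geometric multiplicity of λ is n − rank(A − λI), which equals the number of Jordan blocks for λ):
  λ = -3: algebraic multiplicity = 5, geometric multiplicity = 3

Determining the block sizes for each eigenvalue:
  λ = -3: with am = 5 and gm = 3, the partition is not yet determined (e.g. several partitions of 5 into 3 parts exist). Let N = A − (-3)·I. Computing rank(N^1) = 2, rank(N^2) = 0; the number of blocks of size ≥ j is rank(N^{j−1}) − rank(N^j), giving [3, 2]. So we have 2 block(s) of size 2, 1 block(s) of size 1 → block sizes [2, 2, 1]

Assembling the blocks gives a Jordan form
J =
  [-3,  1,  0,  0,  0]
  [ 0, -3,  0,  0,  0]
  [ 0,  0, -3,  1,  0]
  [ 0,  0,  0, -3,  0]
  [ 0,  0,  0,  0, -3]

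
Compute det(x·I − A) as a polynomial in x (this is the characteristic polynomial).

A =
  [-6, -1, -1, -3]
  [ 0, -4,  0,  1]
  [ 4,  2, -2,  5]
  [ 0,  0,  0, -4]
x^4 + 16*x^3 + 96*x^2 + 256*x + 256

Expanding det(x·I − A) (e.g. by cofactor expansion or by noting that A is similar to its Jordan form J, which has the same characteristic polynomial as A) gives
  χ_A(x) = x^4 + 16*x^3 + 96*x^2 + 256*x + 256
which factors as (x + 4)^4. The eigenvalues (with algebraic multiplicities) are λ = -4 with multiplicity 4.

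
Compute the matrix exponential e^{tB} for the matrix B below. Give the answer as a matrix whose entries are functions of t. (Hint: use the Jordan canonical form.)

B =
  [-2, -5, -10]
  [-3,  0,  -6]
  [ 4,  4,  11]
e^{tB} =
  [-5*t*exp(3*t) + exp(3*t), -5*t*exp(3*t), -10*t*exp(3*t)]
  [-3*t*exp(3*t), -3*t*exp(3*t) + exp(3*t), -6*t*exp(3*t)]
  [4*t*exp(3*t), 4*t*exp(3*t), 8*t*exp(3*t) + exp(3*t)]

Strategy: write B = P · J · P⁻¹ where J is a Jordan canonical form, so e^{tB} = P · e^{tJ} · P⁻¹, and e^{tJ} can be computed block-by-block.

B has Jordan form
J =
  [3, 1, 0]
  [0, 3, 0]
  [0, 0, 3]
(up to reordering of blocks).

Per-block formulas:
  For a 2×2 Jordan block J_2(3): exp(t · J_2(3)) = e^(3t)·(I + t·N), where N is the 2×2 nilpotent shift.
  For a 1×1 block at λ = 3: exp(t · [3]) = [e^(3t)].

After assembling e^{tJ} and conjugating by P, we get:

e^{tB} =
  [-5*t*exp(3*t) + exp(3*t), -5*t*exp(3*t), -10*t*exp(3*t)]
  [-3*t*exp(3*t), -3*t*exp(3*t) + exp(3*t), -6*t*exp(3*t)]
  [4*t*exp(3*t), 4*t*exp(3*t), 8*t*exp(3*t) + exp(3*t)]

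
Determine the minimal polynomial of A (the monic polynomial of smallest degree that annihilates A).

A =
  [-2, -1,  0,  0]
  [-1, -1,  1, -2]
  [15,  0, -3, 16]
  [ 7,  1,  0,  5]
x^4 + x^3 - 18*x^2 - 52*x - 40

The characteristic polynomial is χ_A(x) = (x - 5)*(x + 2)^3, so the eigenvalues are known. The minimal polynomial is
  m_A(x) = Π_λ (x − λ)^{k_λ}
where k_λ is the size of the *largest* Jordan block for λ (equivalently, the smallest k with (A − λI)^k v = 0 for every generalised eigenvector v of λ).

  λ = -2: largest Jordan block has size 3, contributing (x + 2)^3
  λ = 5: largest Jordan block has size 1, contributing (x − 5)

So m_A(x) = (x - 5)*(x + 2)^3 = x^4 + x^3 - 18*x^2 - 52*x - 40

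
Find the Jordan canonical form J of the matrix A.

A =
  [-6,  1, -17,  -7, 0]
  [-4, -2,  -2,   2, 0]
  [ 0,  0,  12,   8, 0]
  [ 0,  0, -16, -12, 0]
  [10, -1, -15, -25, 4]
J_2(-4) ⊕ J_1(-4) ⊕ J_1(4) ⊕ J_1(4)

The characteristic polynomial is
  det(x·I − A) = x^5 + 4*x^4 - 32*x^3 - 128*x^2 + 256*x + 1024 = (x - 4)^2*(x + 4)^3

Eigenvalues and multiplicities (the geometric multiplicity of λ is n − rank(A − λI), which equals the number of Jordan blocks for λ):
  λ = -4: algebraic multiplicity = 3, geometric multiplicity = 2
  λ = 4: algebraic multiplicity = 2, geometric multiplicity = 2

Determining the block sizes for each eigenvalue:
  λ = -4: 2 blocks summing to 3 forces exactly one block of size 2 and the rest size 1 → block sizes [2, 1]
  λ = 4: gm = am = 2, so every block has size 1 → block sizes [1, 1]

Assembling the blocks gives a Jordan form
J =
  [-4,  1,  0, 0, 0]
  [ 0, -4,  0, 0, 0]
  [ 0,  0, -4, 0, 0]
  [ 0,  0,  0, 4, 0]
  [ 0,  0,  0, 0, 4]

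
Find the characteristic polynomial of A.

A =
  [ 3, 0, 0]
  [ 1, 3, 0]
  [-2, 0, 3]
x^3 - 9*x^2 + 27*x - 27

Expanding det(x·I − A) (e.g. by cofactor expansion or by noting that A is similar to its Jordan form J, which has the same characteristic polynomial as A) gives
  χ_A(x) = x^3 - 9*x^2 + 27*x - 27
which factors as (x - 3)^3. The eigenvalues (with algebraic multiplicities) are λ = 3 with multiplicity 3.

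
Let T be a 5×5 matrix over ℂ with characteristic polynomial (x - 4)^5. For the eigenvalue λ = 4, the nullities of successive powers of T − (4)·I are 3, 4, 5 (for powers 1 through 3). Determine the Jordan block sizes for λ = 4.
Block sizes for λ = 4: [3, 1, 1]

From the dimensions of kernels of powers, the number of Jordan blocks of size at least j is d_j − d_{j−1} where d_j = dim ker(N^j) (with d_0 = 0). Computing the differences gives [3, 1, 1].
The number of blocks of size exactly k is (#blocks of size ≥ k) − (#blocks of size ≥ k + 1), so the partition is: 2 block(s) of size 1, 1 block(s) of size 3.
In nonincreasing order the block sizes are [3, 1, 1].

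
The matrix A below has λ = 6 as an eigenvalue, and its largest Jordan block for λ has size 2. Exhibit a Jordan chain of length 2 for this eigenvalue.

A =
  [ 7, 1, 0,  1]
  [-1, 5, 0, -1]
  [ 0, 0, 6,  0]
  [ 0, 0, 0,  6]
A Jordan chain for λ = 6 of length 2:
v_1 = (1, -1, 0, 0)ᵀ
v_2 = (1, 0, 0, 0)ᵀ

Let N = A − (6)·I. We want v_2 with N^2 v_2 = 0 but N^1 v_2 ≠ 0; then v_{j-1} := N · v_j for j = 2, …, 2.

Pick v_2 = (1, 0, 0, 0)ᵀ.
Then v_1 = N · v_2 = (1, -1, 0, 0)ᵀ.

Sanity check: (A − (6)·I) v_1 = (0, 0, 0, 0)ᵀ = 0. ✓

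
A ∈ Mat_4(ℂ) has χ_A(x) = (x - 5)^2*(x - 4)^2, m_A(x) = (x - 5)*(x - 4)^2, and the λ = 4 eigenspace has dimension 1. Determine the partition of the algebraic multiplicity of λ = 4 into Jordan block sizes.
Block sizes for λ = 4: [2]

Step 1 — from the characteristic polynomial, algebraic multiplicity of λ = 4 is 2. From dim ker(A − (4)·I) = 1, there are exactly 1 Jordan blocks for λ = 4.
Step 2 — from the minimal polynomial, the factor (x − 4)^2 tells us the largest block for λ = 4 has size 2.
Step 3 — with total size 2, 1 blocks, and largest block 2, the block sizes (in nonincreasing order) are [2].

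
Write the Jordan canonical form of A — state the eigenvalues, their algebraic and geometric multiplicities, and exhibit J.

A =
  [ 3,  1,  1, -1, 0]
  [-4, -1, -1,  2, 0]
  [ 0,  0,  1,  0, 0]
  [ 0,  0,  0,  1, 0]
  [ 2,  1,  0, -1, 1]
J_3(1) ⊕ J_1(1) ⊕ J_1(1)

The characteristic polynomial is
  det(x·I − A) = x^5 - 5*x^4 + 10*x^3 - 10*x^2 + 5*x - 1 = (x - 1)^5

Eigenvalues and multiplicities (the geometric multiplicity of λ is n − rank(A − λI), which equals the number of Jordan blocks for λ):
  λ = 1: algebraic multiplicity = 5, geometric multiplicity = 3

Determining the block sizes for each eigenvalue:
  λ = 1: with am = 5 and gm = 3, the partition is not yet determined (e.g. several partitions of 5 into 3 parts exist). Let N = A − (1)·I. Computing rank(N^1) = 2, rank(N^2) = 1, rank(N^3) = 0; the number of blocks of size ≥ j is rank(N^{j−1}) − rank(N^j), giving [3, 1, 1]. So we have 1 block(s) of size 3, 2 block(s) of size 1 → block sizes [3, 1, 1]

Assembling the blocks gives a Jordan form
J =
  [1, 1, 0, 0, 0]
  [0, 1, 1, 0, 0]
  [0, 0, 1, 0, 0]
  [0, 0, 0, 1, 0]
  [0, 0, 0, 0, 1]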